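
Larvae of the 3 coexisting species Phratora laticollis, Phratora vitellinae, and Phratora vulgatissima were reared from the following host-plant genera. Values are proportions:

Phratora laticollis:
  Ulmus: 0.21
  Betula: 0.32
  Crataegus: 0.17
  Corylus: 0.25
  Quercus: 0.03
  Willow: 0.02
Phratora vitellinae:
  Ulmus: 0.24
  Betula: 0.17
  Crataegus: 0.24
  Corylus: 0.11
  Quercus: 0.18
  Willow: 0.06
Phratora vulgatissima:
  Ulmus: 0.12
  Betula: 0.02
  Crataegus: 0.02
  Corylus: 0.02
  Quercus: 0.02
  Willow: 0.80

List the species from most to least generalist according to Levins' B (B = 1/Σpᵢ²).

Phratora vitellinae > Phratora laticollis > Phratora vulgatissima

Σp_latiᵢ² = 0.21² + 0.32² + 0.17² + 0.25² + 0.03² + 0.02² = 0.0441 + 0.1024 + 0.0289 + 0.0625 + 0.0009 + 0.0004 = 0.2392
B_lati = 1 / 0.2392 = 4.1806
Σp_viteᵢ² = 0.24² + 0.17² + 0.24² + 0.11² + 0.18² + 0.06² = 0.0576 + 0.0289 + 0.0576 + 0.0121 + 0.0324 + 0.0036 = 0.1922
B_vite = 1 / 0.1922 = 5.2029
Σp_vulgᵢ² = 0.12² + 0.02² + 0.02² + 0.02² + 0.02² + 0.80² = 0.0144 + 0.0004 + 0.0004 + 0.0004 + 0.0004 + 0.6400 = 0.6560
B_vulg = 1 / 0.6560 = 1.5244
Ranking by B (broadest → narrowest): Phratora vitellinae (5.20) > Phratora laticollis (4.18) > Phratora vulgatissima (1.52)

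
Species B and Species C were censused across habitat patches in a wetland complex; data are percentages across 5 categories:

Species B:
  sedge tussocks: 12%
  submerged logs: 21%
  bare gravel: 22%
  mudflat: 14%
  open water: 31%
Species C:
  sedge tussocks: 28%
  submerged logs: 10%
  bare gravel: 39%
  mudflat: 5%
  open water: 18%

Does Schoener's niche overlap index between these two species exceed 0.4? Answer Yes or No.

Convert percentages to proportions (divide by 100).
Σ|p₁ᵢ − p₂ᵢ| = 0.16 + 0.11 + 0.17 + 0.09 + 0.13 = 0.66
D = 1 − ½ × 0.66 = 1 − 0.330 = 0.6700
D = 0.6700 > 0.4 → Yes.

Yes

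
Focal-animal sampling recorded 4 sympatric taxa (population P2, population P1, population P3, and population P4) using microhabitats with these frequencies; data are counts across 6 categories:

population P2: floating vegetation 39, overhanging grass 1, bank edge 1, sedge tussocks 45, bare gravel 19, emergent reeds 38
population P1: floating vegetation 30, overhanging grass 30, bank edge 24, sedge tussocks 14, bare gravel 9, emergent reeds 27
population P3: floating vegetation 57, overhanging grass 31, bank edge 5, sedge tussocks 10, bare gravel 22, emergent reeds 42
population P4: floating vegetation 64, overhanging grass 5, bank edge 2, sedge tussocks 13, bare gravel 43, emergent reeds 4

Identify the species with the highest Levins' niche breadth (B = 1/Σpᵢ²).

Proportions for population P2 (n=143): 39/143=0.2727, 1/143=0.0070, 1/143=0.0070, 45/143=0.3147, 19/143=0.1329, 38/143=0.2657
Proportions for population P1 (n=134): 30/134=0.2239, 30/134=0.2239, 24/134=0.1791, 14/134=0.1045, 9/134=0.0672, 27/134=0.2015
Proportions for population P3 (n=167): 57/167=0.3413, 31/167=0.1856, 5/167=0.0299, 10/167=0.0599, 22/167=0.1317, 42/167=0.2515
Proportions for population P4 (n=131): 64/131=0.4885, 5/131=0.0382, 2/131=0.0153, 13/131=0.0992, 43/131=0.3282, 4/131=0.0305
Σp_P2ᵢ² = 0.2727² + 0.0070² + 0.0070² + 0.3147² + 0.1329² + 0.2657² = 0.074365 + 0.000049 + 0.000049 + 0.099036 + 0.017662 + 0.070596 = 0.261757
B_P2 = 1 / 0.261757 = 3.8203
Σp_P1ᵢ² = 0.2239² + 0.2239² + 0.1791² + 0.1045² + 0.0672² + 0.2015² = 0.050131 + 0.050131 + 0.032077 + 0.010920 + 0.004516 + 0.040602 = 0.188377
B_P1 = 1 / 0.188377 = 5.3085
Σp_P3ᵢ² = 0.3413² + 0.1856² + 0.0299² + 0.0599² + 0.1317² + 0.2515² = 0.116486 + 0.034447 + 0.000894 + 0.003588 + 0.017345 + 0.063252 = 0.236012
B_P3 = 1 / 0.236012 = 4.2371
Σp_P4ᵢ² = 0.4885² + 0.0382² + 0.0153² + 0.0992² + 0.3282² + 0.0305² = 0.238632 + 0.001459 + 0.000234 + 0.009841 + 0.107715 + 0.000930 = 0.358811
B_P4 = 1 / 0.358811 = 2.7870
Highest B → broadest niche (most generalist): population P1 (B = 5.31).

population P1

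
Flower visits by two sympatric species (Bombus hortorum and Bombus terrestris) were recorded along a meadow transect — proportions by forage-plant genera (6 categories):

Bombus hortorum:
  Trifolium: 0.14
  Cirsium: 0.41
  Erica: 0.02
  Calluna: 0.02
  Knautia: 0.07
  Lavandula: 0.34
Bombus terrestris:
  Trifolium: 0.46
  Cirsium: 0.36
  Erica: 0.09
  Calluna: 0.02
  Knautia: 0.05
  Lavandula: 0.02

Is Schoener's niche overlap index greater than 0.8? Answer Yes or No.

Σ|p₁ᵢ − p₂ᵢ| = 0.32 + 0.05 + 0.07 + 0.00 + 0.02 + 0.32 = 0.78
D = 1 − ½ × 0.78 = 1 − 0.390 = 0.6100
D = 0.6100 < 0.8 → No.

No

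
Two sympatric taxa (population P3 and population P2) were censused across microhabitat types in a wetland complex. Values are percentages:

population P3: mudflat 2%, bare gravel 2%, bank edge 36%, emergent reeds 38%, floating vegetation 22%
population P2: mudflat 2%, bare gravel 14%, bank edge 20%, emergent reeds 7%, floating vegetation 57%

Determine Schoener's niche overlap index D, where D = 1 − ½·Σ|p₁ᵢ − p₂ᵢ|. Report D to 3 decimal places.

Convert percentages to proportions (divide by 100).
Σ|p₁ᵢ − p₂ᵢ| = 0.00 + 0.12 + 0.16 + 0.31 + 0.35 = 0.94
D = 1 − ½ × 0.94 = 1 − 0.470 = 0.53000

0.530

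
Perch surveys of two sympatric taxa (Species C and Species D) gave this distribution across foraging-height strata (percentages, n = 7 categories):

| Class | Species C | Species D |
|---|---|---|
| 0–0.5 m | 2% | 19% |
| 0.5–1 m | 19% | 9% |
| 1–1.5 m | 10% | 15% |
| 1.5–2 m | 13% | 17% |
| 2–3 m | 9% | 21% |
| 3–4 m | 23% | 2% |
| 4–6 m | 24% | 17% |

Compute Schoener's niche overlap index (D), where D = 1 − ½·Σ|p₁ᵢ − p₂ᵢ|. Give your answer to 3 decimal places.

0.620

Convert percentages to proportions (divide by 100).
Σ|p₁ᵢ − p₂ᵢ| = 0.17 + 0.10 + 0.05 + 0.04 + 0.12 + 0.21 + 0.07 = 0.76
D = 1 − ½ × 0.76 = 1 − 0.380 = 0.62000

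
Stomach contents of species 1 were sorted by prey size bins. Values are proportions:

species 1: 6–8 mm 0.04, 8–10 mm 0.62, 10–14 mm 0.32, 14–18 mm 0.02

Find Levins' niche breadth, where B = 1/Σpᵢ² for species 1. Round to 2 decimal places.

Σpᵢ² = 0.04² + 0.62² + 0.32² + 0.02² = 0.0016 + 0.3844 + 0.1024 + 0.0004 = 0.4888
B = 1 / 0.4888 = 2.0458

2.05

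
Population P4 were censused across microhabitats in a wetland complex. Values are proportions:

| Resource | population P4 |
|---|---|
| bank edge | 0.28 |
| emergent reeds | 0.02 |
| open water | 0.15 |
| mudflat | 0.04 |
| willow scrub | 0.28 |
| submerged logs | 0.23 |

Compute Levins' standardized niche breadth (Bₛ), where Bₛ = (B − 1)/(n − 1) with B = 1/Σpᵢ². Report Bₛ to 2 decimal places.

Σpᵢ² = 0.28² + 0.02² + 0.15² + 0.04² + 0.28² + 0.23² = 0.0784 + 0.0004 + 0.0225 + 0.0016 + 0.0784 + 0.0529 = 0.2342
B = 1 / 0.2342 = 4.2699
Bₛ = (B − 1)/(n − 1) = (4.2699 − 1)/(6 − 1) = 3.2699/5 = 0.6540

0.65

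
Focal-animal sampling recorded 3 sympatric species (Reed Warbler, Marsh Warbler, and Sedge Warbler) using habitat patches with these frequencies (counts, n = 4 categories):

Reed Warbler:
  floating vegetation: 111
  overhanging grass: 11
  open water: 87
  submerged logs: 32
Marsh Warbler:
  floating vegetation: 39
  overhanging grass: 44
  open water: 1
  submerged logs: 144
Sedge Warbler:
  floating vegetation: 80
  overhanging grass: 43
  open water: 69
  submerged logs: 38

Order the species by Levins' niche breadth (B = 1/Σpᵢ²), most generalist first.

Sedge Warbler > Reed Warbler > Marsh Warbler

Proportions for Reed Warbler (n=241): 111/241=0.4606, 11/241=0.0456, 87/241=0.3610, 32/241=0.1328
Proportions for Marsh Warbler (n=228): 39/228=0.1711, 44/228=0.1930, 1/228=0.0044, 144/228=0.6316
Proportions for Sedge Warbler (n=230): 80/230=0.3478, 43/230=0.1870, 69/230=0.3000, 38/230=0.1652
Σp_Reedᵢ² = 0.4606² + 0.0456² + 0.3610² + 0.1328² = 0.212152 + 0.002079 + 0.130321 + 0.017636 = 0.362188
B_Reed = 1 / 0.362188 = 2.7610
Σp_Marsᵢ² = 0.1711² + 0.1930² + 0.0044² + 0.6316² = 0.029275 + 0.037249 + 0.000019 + 0.398919 = 0.465462
B_Mars = 1 / 0.465462 = 2.1484
Σp_Sedgᵢ² = 0.3478² + 0.1870² + 0.3000² + 0.1652² = 0.120965 + 0.034969 + 0.090000 + 0.027291 = 0.273225
B_Sedg = 1 / 0.273225 = 3.6600
Ranking by B (broadest → narrowest): Sedge Warbler (3.66) > Reed Warbler (2.76) > Marsh Warbler (2.15)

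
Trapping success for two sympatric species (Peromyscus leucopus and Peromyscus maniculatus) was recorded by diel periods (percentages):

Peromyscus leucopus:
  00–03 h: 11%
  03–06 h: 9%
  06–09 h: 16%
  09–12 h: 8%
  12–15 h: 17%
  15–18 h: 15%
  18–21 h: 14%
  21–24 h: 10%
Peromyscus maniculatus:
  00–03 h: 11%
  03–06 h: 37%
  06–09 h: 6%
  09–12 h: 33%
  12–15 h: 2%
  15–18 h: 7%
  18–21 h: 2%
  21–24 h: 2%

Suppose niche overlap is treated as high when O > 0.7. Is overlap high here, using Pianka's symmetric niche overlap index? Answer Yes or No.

Convert percentages to proportions (divide by 100).
Σ p₁ᵢp₂ᵢ = 0.0121 + 0.0333 + 0.0096 + 0.0264 + 0.0034 + 0.0105 + 0.0028 + 0.0020 = 0.1001
Σp_1ᵢ² = 0.11² + 0.09² + 0.16² + 0.08² + 0.17² + 0.15² + 0.14² + 0.10² = 0.0121 + 0.0081 + 0.0256 + 0.0064 + 0.0289 + 0.0225 + 0.0196 + 0.0100 = 0.1332
Σp_2ᵢ² = 0.11² + 0.37² + 0.06² + 0.33² + 0.02² + 0.07² + 0.02² + 0.02² = 0.0121 + 0.1369 + 0.0036 + 0.1089 + 0.0004 + 0.0049 + 0.0004 + 0.0004 = 0.2676
O = 0.1001 / √(0.1332 × 0.2676) = 0.1001 / 0.18880 = 0.5302
O = 0.5302 < 0.7 → No.

No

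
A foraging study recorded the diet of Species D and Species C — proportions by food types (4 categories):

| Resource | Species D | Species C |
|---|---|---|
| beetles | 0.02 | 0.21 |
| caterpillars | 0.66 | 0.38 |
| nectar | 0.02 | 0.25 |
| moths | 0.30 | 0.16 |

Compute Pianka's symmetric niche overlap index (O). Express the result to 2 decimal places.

Σ p₁ᵢp₂ᵢ = 0.0042 + 0.2508 + 0.0050 + 0.0480 = 0.3080
Σp_1ᵢ² = 0.02² + 0.66² + 0.02² + 0.30² = 0.0004 + 0.4356 + 0.0004 + 0.0900 = 0.5264
Σp_2ᵢ² = 0.21² + 0.38² + 0.25² + 0.16² = 0.0441 + 0.1444 + 0.0625 + 0.0256 = 0.2766
O = 0.3080 / √(0.5264 × 0.2766) = 0.3080 / 0.38158 = 0.8072

0.81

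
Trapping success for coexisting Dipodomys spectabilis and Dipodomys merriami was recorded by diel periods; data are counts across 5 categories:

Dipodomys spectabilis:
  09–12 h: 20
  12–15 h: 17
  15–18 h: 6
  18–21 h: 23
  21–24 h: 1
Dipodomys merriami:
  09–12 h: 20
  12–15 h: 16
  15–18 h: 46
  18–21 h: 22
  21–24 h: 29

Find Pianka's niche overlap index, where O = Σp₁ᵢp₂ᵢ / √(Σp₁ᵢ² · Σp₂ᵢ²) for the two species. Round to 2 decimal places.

0.65

Proportions for Dipodomys spectabilis (n=67): 20/67=0.2985, 17/67=0.2537, 6/67=0.0896, 23/67=0.3433, 1/67=0.0149
Proportions for Dipodomys merriami (n=133): 20/133=0.1504, 16/133=0.1203, 46/133=0.3459, 22/133=0.1654, 29/133=0.2180
Σ p₁ᵢp₂ᵢ = 0.044894 + 0.030520 + 0.030993 + 0.056782 + 0.003248 = 0.166437
Σp_1ᵢ² = 0.2985² + 0.2537² + 0.0896² + 0.3433² + 0.0149² = 0.089102 + 0.064364 + 0.008028 + 0.117855 + 0.000222 = 0.279571
Σp_2ᵢ² = 0.1504² + 0.1203² + 0.3459² + 0.1654² + 0.2180² = 0.022620 + 0.014472 + 0.119647 + 0.027357 + 0.047524 = 0.231620
O = 0.166437 / √(0.279571 × 0.231620) = 0.166437 / 0.2544685 = 0.6541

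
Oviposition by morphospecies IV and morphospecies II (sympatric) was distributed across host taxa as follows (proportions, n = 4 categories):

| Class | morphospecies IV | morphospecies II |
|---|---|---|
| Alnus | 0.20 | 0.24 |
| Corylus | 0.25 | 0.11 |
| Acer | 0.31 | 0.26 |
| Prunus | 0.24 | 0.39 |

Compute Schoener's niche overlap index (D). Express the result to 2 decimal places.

Σ|p₁ᵢ − p₂ᵢ| = 0.04 + 0.14 + 0.05 + 0.15 = 0.38
D = 1 − ½ × 0.38 = 1 − 0.190 = 0.8100

0.81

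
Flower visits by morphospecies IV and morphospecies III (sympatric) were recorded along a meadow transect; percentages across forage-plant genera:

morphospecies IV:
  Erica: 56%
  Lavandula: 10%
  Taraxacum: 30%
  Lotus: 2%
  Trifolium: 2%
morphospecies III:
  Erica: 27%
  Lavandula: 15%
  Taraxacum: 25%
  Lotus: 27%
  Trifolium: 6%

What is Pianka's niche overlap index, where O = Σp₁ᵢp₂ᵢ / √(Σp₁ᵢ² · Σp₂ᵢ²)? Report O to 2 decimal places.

Convert percentages to proportions (divide by 100).
Σ p₁ᵢp₂ᵢ = 0.1512 + 0.0150 + 0.0750 + 0.0054 + 0.0012 = 0.2478
Σp_1ᵢ² = 0.56² + 0.10² + 0.30² + 0.02² + 0.02² = 0.3136 + 0.0100 + 0.0900 + 0.0004 + 0.0004 = 0.4144
Σp_2ᵢ² = 0.27² + 0.15² + 0.25² + 0.27² + 0.06² = 0.0729 + 0.0225 + 0.0625 + 0.0729 + 0.0036 = 0.2344
O = 0.2478 / √(0.4144 × 0.2344) = 0.2478 / 0.31167 = 0.7951

0.80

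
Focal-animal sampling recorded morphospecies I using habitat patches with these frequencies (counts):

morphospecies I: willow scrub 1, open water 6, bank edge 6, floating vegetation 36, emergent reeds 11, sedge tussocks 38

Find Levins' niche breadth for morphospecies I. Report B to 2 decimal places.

3.27

Proportions for morphospecies I (n=98): 1/98=0.0102, 6/98=0.0612, 6/98=0.0612, 36/98=0.3673, 11/98=0.1122, 38/98=0.3878
Σpᵢ² = 0.0102² + 0.0612² + 0.0612² + 0.3673² + 0.1122² + 0.3878² = 0.000104 + 0.003745 + 0.003745 + 0.134909 + 0.012589 + 0.150389 = 0.305481
B = 1 / 0.305481 = 3.2735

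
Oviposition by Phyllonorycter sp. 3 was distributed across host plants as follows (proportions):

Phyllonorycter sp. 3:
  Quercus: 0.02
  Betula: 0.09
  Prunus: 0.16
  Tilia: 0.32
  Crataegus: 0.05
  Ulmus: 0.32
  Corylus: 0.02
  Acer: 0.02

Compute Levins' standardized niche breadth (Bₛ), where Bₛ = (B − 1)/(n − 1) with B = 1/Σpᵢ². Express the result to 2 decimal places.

0.45

Σpᵢ² = 0.02² + 0.09² + 0.16² + 0.32² + 0.05² + 0.32² + 0.02² + 0.02² = 0.0004 + 0.0081 + 0.0256 + 0.1024 + 0.0025 + 0.1024 + 0.0004 + 0.0004 = 0.2422
B = 1 / 0.2422 = 4.1288
Bₛ = (B − 1)/(n − 1) = (4.1288 − 1)/(8 − 1) = 3.1288/7 = 0.4470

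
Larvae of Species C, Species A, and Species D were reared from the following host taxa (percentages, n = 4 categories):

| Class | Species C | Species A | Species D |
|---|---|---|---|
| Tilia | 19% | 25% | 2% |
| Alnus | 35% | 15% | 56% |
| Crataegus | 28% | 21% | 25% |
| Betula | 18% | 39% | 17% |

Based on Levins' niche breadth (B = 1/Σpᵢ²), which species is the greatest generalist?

Convert percentages to proportions (divide by 100).
Σp_Cᵢ² = 0.19² + 0.35² + 0.28² + 0.18² = 0.0361 + 0.1225 + 0.0784 + 0.0324 = 0.2694
B_C = 1 / 0.2694 = 3.7120
Σp_Aᵢ² = 0.25² + 0.15² + 0.21² + 0.39² = 0.0625 + 0.0225 + 0.0441 + 0.1521 = 0.2812
B_A = 1 / 0.2812 = 3.5562
Σp_Dᵢ² = 0.02² + 0.56² + 0.25² + 0.17² = 0.0004 + 0.3136 + 0.0625 + 0.0289 = 0.4054
B_D = 1 / 0.4054 = 2.4667
Highest B → broadest niche (most generalist): Species C (B = 3.71).

Species C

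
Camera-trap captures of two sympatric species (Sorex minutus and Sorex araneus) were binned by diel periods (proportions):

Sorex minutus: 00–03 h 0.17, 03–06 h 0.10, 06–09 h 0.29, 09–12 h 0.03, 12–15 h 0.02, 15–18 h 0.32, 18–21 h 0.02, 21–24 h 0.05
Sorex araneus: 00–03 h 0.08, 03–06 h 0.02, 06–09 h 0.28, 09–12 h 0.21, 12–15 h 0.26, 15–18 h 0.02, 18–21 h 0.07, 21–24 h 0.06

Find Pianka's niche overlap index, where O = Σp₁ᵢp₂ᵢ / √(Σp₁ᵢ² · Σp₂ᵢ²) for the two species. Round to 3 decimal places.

Σ p₁ᵢp₂ᵢ = 0.0136 + 0.0020 + 0.0812 + 0.0063 + 0.0052 + 0.0064 + 0.0014 + 0.0030 = 0.1191
Σp_1ᵢ² = 0.17² + 0.10² + 0.29² + 0.03² + 0.02² + 0.32² + 0.02² + 0.05² = 0.0289 + 0.0100 + 0.0841 + 0.0009 + 0.0004 + 0.1024 + 0.0004 + 0.0025 = 0.2296
Σp_2ᵢ² = 0.08² + 0.02² + 0.28² + 0.21² + 0.26² + 0.02² + 0.07² + 0.06² = 0.0064 + 0.0004 + 0.0784 + 0.0441 + 0.0676 + 0.0004 + 0.0049 + 0.0036 = 0.2058
O = 0.1191 / √(0.2296 × 0.2058) = 0.1191 / 0.217375 = 0.54790

0.548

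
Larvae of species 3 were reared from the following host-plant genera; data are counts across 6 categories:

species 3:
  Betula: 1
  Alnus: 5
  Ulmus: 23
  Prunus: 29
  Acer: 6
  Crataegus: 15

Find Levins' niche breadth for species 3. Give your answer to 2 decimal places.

Proportions for species 3 (n=79): 1/79=0.0127, 5/79=0.0633, 23/79=0.2911, 29/79=0.3671, 6/79=0.0759, 15/79=0.1899
Σpᵢ² = 0.0127² + 0.0633² + 0.2911² + 0.3671² + 0.0759² + 0.1899² = 0.000161 + 0.004007 + 0.084739 + 0.134762 + 0.005761 + 0.036062 = 0.265492
B = 1 / 0.265492 = 3.7666

3.77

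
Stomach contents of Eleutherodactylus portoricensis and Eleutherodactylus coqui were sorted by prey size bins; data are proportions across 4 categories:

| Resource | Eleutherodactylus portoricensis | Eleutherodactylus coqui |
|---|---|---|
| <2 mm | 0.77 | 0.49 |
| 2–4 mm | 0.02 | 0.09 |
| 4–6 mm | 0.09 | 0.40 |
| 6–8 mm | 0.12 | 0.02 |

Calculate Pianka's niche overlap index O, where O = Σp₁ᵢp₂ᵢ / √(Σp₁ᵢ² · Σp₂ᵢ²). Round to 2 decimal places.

0.83

Σ p₁ᵢp₂ᵢ = 0.3773 + 0.0018 + 0.0360 + 0.0024 = 0.4175
Σp_1ᵢ² = 0.77² + 0.02² + 0.09² + 0.12² = 0.5929 + 0.0004 + 0.0081 + 0.0144 = 0.6158
Σp_2ᵢ² = 0.49² + 0.09² + 0.40² + 0.02² = 0.2401 + 0.0081 + 0.1600 + 0.0004 = 0.4086
O = 0.4175 / √(0.6158 × 0.4086) = 0.4175 / 0.50161 = 0.8323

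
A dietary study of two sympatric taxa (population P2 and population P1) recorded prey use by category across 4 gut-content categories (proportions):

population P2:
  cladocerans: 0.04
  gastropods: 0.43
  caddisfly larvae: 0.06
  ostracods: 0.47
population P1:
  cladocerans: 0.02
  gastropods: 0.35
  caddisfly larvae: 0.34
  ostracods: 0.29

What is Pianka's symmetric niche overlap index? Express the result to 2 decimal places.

0.85

Σ p₁ᵢp₂ᵢ = 0.0008 + 0.1505 + 0.0204 + 0.1363 = 0.3080
Σp_1ᵢ² = 0.04² + 0.43² + 0.06² + 0.47² = 0.0016 + 0.1849 + 0.0036 + 0.2209 = 0.4110
Σp_2ᵢ² = 0.02² + 0.35² + 0.34² + 0.29² = 0.0004 + 0.1225 + 0.1156 + 0.0841 = 0.3226
O = 0.3080 / √(0.4110 × 0.3226) = 0.3080 / 0.36413 = 0.8459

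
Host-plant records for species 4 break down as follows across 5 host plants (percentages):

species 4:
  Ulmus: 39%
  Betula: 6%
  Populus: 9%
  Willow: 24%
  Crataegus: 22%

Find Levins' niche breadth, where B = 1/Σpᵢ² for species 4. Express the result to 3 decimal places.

Convert percentages to proportions (divide by 100).
Σpᵢ² = 0.39² + 0.06² + 0.09² + 0.24² + 0.22² = 0.1521 + 0.0036 + 0.0081 + 0.0576 + 0.0484 = 0.2698
B = 1 / 0.2698 = 3.70645

3.706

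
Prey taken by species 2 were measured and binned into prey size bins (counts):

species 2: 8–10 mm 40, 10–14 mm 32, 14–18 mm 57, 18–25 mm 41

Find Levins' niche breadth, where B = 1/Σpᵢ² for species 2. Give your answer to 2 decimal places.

Proportions for species 2 (n=170): 40/170=0.2353, 32/170=0.1882, 57/170=0.3353, 41/170=0.2412
Σpᵢ² = 0.2353² + 0.1882² + 0.3353² + 0.2412² = 0.055366 + 0.035419 + 0.112426 + 0.058177 = 0.261388
B = 1 / 0.261388 = 3.8257

3.83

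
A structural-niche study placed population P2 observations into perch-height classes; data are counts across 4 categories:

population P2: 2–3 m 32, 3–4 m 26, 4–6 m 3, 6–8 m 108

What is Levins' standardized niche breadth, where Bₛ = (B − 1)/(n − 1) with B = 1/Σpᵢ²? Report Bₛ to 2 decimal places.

0.38

Proportions for population P2 (n=169): 32/169=0.1893, 26/169=0.1538, 3/169=0.0178, 108/169=0.6391
Σpᵢ² = 0.1893² + 0.1538² + 0.0178² + 0.6391² = 0.035834 + 0.023654 + 0.000317 + 0.408449 = 0.468254
B = 1 / 0.468254 = 2.1356
Bₛ = (B − 1)/(n − 1) = (2.1356 − 1)/(4 − 1) = 1.1356/3 = 0.3785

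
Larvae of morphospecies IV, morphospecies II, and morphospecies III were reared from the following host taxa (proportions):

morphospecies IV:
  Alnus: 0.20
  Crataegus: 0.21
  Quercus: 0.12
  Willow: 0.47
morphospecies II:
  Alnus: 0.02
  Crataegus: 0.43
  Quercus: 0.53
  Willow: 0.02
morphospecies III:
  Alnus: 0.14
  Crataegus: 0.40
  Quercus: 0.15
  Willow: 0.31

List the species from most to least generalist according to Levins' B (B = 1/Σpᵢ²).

Σp_IVᵢ² = 0.20² + 0.21² + 0.12² + 0.47² = 0.0400 + 0.0441 + 0.0144 + 0.2209 = 0.3194
B_IV = 1 / 0.3194 = 3.1309
Σp_IIᵢ² = 0.02² + 0.43² + 0.53² + 0.02² = 0.0004 + 0.1849 + 0.2809 + 0.0004 = 0.4666
B_II = 1 / 0.4666 = 2.1432
Σp_IIIᵢ² = 0.14² + 0.40² + 0.15² + 0.31² = 0.0196 + 0.1600 + 0.0225 + 0.0961 = 0.2982
B_III = 1 / 0.2982 = 3.3535
Ranking by B (broadest → narrowest): morphospecies III (3.35) > morphospecies IV (3.13) > morphospecies II (2.14)

morphospecies III > morphospecies IV > morphospecies II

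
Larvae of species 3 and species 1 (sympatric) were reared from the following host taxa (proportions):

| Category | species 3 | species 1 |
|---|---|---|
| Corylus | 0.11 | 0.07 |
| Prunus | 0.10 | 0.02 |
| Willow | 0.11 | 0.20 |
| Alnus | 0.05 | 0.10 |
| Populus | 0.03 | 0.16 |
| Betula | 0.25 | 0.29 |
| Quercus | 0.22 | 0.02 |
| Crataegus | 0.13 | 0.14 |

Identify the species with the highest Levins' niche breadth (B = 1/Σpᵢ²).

species 3

Σp_3ᵢ² = 0.11² + 0.10² + 0.11² + 0.05² + 0.03² + 0.25² + 0.22² + 0.13² = 0.0121 + 0.0100 + 0.0121 + 0.0025 + 0.0009 + 0.0625 + 0.0484 + 0.0169 = 0.1654
B_3 = 1 / 0.1654 = 6.0459
Σp_1ᵢ² = 0.07² + 0.02² + 0.20² + 0.10² + 0.16² + 0.29² + 0.02² + 0.14² = 0.0049 + 0.0004 + 0.0400 + 0.0100 + 0.0256 + 0.0841 + 0.0004 + 0.0196 = 0.1850
B_1 = 1 / 0.1850 = 5.4054
Highest B → broadest niche (most generalist): species 3 (B = 6.05).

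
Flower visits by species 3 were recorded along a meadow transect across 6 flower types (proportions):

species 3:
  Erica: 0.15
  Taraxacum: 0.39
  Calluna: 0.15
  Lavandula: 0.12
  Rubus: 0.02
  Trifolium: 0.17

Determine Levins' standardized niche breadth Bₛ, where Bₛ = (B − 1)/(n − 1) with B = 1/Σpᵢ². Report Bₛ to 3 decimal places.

0.631

Σpᵢ² = 0.15² + 0.39² + 0.15² + 0.12² + 0.02² + 0.17² = 0.0225 + 0.1521 + 0.0225 + 0.0144 + 0.0004 + 0.0289 = 0.2408
B = 1 / 0.2408 = 4.15282
Bₛ = (B − 1)/(n − 1) = (4.15282 − 1)/(6 − 1) = 3.15282/5 = 0.63056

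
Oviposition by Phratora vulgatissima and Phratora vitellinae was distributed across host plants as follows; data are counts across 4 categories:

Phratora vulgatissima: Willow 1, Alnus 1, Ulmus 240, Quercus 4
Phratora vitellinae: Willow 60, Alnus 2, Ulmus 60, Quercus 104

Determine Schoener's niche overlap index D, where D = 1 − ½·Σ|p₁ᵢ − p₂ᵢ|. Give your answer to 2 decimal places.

0.29

Proportions for Phratora vulgatissima (n=246): 1/246=0.0041, 1/246=0.0041, 240/246=0.9756, 4/246=0.0163
Proportions for Phratora vitellinae (n=226): 60/226=0.2655, 2/226=0.0088, 60/226=0.2655, 104/226=0.4602
Σ|p₁ᵢ − p₂ᵢ| = 0.2614 + 0.0047 + 0.7101 + 0.4439 = 1.4201
D = 1 − ½ × 1.4201 = 1 − 0.71005 = 0.28995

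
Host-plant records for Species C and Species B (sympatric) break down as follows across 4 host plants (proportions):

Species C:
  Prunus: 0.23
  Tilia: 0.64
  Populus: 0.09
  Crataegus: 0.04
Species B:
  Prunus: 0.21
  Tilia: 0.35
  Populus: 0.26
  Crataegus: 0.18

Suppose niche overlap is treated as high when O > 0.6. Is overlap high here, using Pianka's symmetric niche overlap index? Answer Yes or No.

Σ p₁ᵢp₂ᵢ = 0.0483 + 0.2240 + 0.0234 + 0.0072 = 0.3029
Σp_1ᵢ² = 0.23² + 0.64² + 0.09² + 0.04² = 0.0529 + 0.4096 + 0.0081 + 0.0016 = 0.4722
Σp_2ᵢ² = 0.21² + 0.35² + 0.26² + 0.18² = 0.0441 + 0.1225 + 0.0676 + 0.0324 = 0.2666
O = 0.3029 / √(0.4722 × 0.2666) = 0.3029 / 0.35481 = 0.8537
O = 0.8537 > 0.6 → Yes.

Yes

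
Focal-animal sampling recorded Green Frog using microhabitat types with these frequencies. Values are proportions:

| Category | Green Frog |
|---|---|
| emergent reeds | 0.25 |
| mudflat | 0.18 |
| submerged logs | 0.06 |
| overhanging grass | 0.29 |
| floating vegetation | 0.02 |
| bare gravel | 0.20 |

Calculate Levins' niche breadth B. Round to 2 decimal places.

4.48

Σpᵢ² = 0.25² + 0.18² + 0.06² + 0.29² + 0.02² + 0.20² = 0.0625 + 0.0324 + 0.0036 + 0.0841 + 0.0004 + 0.0400 = 0.2230
B = 1 / 0.2230 = 4.4843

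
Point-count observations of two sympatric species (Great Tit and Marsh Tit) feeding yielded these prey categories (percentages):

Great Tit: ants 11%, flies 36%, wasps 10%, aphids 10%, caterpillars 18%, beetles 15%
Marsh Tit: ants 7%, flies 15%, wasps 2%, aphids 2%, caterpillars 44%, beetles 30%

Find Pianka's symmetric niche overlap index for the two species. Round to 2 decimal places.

0.73

Convert percentages to proportions (divide by 100).
Σ p₁ᵢp₂ᵢ = 0.0077 + 0.0540 + 0.0020 + 0.0020 + 0.0792 + 0.0450 = 0.1899
Σp_1ᵢ² = 0.11² + 0.36² + 0.10² + 0.10² + 0.18² + 0.15² = 0.0121 + 0.1296 + 0.0100 + 0.0100 + 0.0324 + 0.0225 = 0.2166
Σp_2ᵢ² = 0.07² + 0.15² + 0.02² + 0.02² + 0.44² + 0.30² = 0.0049 + 0.0225 + 0.0004 + 0.0004 + 0.1936 + 0.0900 = 0.3118
O = 0.1899 / √(0.2166 × 0.3118) = 0.1899 / 0.25988 = 0.7307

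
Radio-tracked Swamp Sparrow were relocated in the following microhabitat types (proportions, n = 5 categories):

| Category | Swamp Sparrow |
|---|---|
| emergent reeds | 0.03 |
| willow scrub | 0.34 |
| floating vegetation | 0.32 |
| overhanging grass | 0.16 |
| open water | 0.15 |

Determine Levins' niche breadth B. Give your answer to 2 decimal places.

3.75

Σpᵢ² = 0.03² + 0.34² + 0.32² + 0.16² + 0.15² = 0.0009 + 0.1156 + 0.1024 + 0.0256 + 0.0225 = 0.2670
B = 1 / 0.2670 = 3.7453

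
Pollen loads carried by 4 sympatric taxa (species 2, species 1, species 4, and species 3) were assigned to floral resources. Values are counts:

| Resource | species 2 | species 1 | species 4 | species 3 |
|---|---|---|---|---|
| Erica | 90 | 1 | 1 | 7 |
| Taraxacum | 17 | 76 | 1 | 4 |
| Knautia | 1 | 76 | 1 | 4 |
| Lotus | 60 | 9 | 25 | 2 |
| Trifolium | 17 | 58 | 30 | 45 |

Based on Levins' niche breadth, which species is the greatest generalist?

species 1

Proportions for species 2 (n=185): 90/185=0.4865, 17/185=0.0919, 1/185=0.0054, 60/185=0.3243, 17/185=0.0919
Proportions for species 1 (n=220): 1/220=0.0045, 76/220=0.3455, 76/220=0.3455, 9/220=0.0409, 58/220=0.2636
Proportions for species 4 (n=58): 1/58=0.0172, 1/58=0.0172, 1/58=0.0172, 25/58=0.4310, 30/58=0.5172
Proportions for species 3 (n=62): 7/62=0.1129, 4/62=0.0645, 4/62=0.0645, 2/62=0.0323, 45/62=0.7258
Σp_2ᵢ² = 0.4865² + 0.0919² + 0.0054² + 0.3243² + 0.0919² = 0.236682 + 0.008446 + 0.000029 + 0.105170 + 0.008446 = 0.358773
B_2 = 1 / 0.358773 = 2.7873
Σp_1ᵢ² = 0.0045² + 0.3455² + 0.3455² + 0.0409² + 0.2636² = 0.000020 + 0.119370 + 0.119370 + 0.001673 + 0.069485 = 0.309918
B_1 = 1 / 0.309918 = 3.2267
Σp_4ᵢ² = 0.0172² + 0.0172² + 0.0172² + 0.4310² + 0.5172² = 0.000296 + 0.000296 + 0.000296 + 0.185761 + 0.267496 = 0.454145
B_4 = 1 / 0.454145 = 2.2019
Σp_3ᵢ² = 0.1129² + 0.0645² + 0.0645² + 0.0323² + 0.7258² = 0.012746 + 0.004160 + 0.004160 + 0.001043 + 0.526786 = 0.548895
B_3 = 1 / 0.548895 = 1.8218
Highest B → broadest niche (most generalist): species 1 (B = 3.23).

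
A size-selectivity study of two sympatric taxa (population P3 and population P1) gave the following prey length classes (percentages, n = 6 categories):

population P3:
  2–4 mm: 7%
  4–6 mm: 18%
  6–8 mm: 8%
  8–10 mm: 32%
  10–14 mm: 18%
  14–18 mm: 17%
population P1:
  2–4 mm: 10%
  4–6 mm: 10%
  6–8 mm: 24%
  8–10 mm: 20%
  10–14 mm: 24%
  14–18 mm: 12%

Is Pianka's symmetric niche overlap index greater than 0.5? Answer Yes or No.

Yes

Convert percentages to proportions (divide by 100).
Σ p₁ᵢp₂ᵢ = 0.0070 + 0.0180 + 0.0192 + 0.0640 + 0.0432 + 0.0204 = 0.1718
Σp_1ᵢ² = 0.07² + 0.18² + 0.08² + 0.32² + 0.18² + 0.17² = 0.0049 + 0.0324 + 0.0064 + 0.1024 + 0.0324 + 0.0289 = 0.2074
Σp_2ᵢ² = 0.10² + 0.10² + 0.24² + 0.20² + 0.24² + 0.12² = 0.0100 + 0.0100 + 0.0576 + 0.0400 + 0.0576 + 0.0144 = 0.1896
O = 0.1718 / √(0.2074 × 0.1896) = 0.1718 / 0.19830 = 0.8664
O = 0.8664 > 0.5 → Yes.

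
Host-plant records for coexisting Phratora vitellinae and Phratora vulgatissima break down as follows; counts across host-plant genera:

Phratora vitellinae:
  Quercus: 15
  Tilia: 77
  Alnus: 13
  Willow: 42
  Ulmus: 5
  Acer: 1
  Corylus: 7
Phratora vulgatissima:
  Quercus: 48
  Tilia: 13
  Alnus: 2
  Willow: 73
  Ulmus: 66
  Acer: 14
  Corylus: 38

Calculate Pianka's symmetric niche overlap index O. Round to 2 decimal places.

Proportions for Phratora vitellinae (n=160): 15/160=0.0938, 77/160=0.4813, 13/160=0.0813, 42/160=0.2625, 5/160=0.0313, 1/160=0.0063, 7/160=0.0438
Proportions for Phratora vulgatissima (n=254): 48/254=0.1890, 13/254=0.0512, 2/254=0.0079, 73/254=0.2874, 66/254=0.2598, 14/254=0.0551, 38/254=0.1496
Σ p₁ᵢp₂ᵢ = 0.017728 + 0.024643 + 0.000642 + 0.075443 + 0.008132 + 0.000347 + 0.006552 = 0.133487
Σp_1ᵢ² = 0.0938² + 0.4813² + 0.0813² + 0.2625² + 0.0313² + 0.0063² + 0.0438² = 0.008798 + 0.231650 + 0.006610 + 0.068906 + 0.000980 + 0.000040 + 0.001918 = 0.318902
Σp_2ᵢ² = 0.1890² + 0.0512² + 0.0079² + 0.2874² + 0.2598² + 0.0551² + 0.1496² = 0.035721 + 0.002621 + 0.000062 + 0.082599 + 0.067496 + 0.003036 + 0.022380 = 0.213915
O = 0.133487 / √(0.318902 × 0.213915) = 0.133487 / 0.2611856 = 0.5111

0.51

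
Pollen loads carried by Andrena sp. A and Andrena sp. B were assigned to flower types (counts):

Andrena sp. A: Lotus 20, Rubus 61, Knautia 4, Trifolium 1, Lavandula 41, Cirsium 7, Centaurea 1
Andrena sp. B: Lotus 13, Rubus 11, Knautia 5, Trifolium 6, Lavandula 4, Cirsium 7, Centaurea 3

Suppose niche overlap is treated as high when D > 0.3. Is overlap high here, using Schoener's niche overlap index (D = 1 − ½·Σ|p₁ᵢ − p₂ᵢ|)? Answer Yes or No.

Proportions for Andrena sp. A (n=135): 20/135=0.1481, 61/135=0.4519, 4/135=0.0296, 1/135=0.0074, 41/135=0.3037, 7/135=0.0519, 1/135=0.0074
Proportions for Andrena sp. B (n=49): 13/49=0.2653, 11/49=0.2245, 5/49=0.1020, 6/49=0.1224, 4/49=0.0816, 7/49=0.1429, 3/49=0.0612
Σ|p₁ᵢ − p₂ᵢ| = 0.1172 + 0.2274 + 0.0724 + 0.1150 + 0.2221 + 0.0910 + 0.0538 = 0.8989
D = 1 − ½ × 0.8989 = 1 − 0.44945 = 0.55055
D = 0.55055 > 0.3 → Yes.

Yes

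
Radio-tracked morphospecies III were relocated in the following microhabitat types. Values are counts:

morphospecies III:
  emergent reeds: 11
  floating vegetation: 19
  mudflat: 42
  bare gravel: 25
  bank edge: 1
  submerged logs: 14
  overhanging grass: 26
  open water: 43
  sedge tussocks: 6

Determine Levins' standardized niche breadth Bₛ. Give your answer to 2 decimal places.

0.65

Proportions for morphospecies III (n=187): 11/187=0.0588, 19/187=0.1016, 42/187=0.2246, 25/187=0.1337, 1/187=0.0053, 14/187=0.0749, 26/187=0.1390, 43/187=0.2299, 6/187=0.0321
Σpᵢ² = 0.0588² + 0.1016² + 0.2246² + 0.1337² + 0.0053² + 0.0749² + 0.1390² + 0.2299² + 0.0321² = 0.003457 + 0.010323 + 0.050445 + 0.017876 + 0.000028 + 0.005610 + 0.019321 + 0.052854 + 0.001030 = 0.160944
B = 1 / 0.160944 = 6.2133
Bₛ = (B − 1)/(n − 1) = (6.2133 − 1)/(9 − 1) = 5.2133/8 = 0.6517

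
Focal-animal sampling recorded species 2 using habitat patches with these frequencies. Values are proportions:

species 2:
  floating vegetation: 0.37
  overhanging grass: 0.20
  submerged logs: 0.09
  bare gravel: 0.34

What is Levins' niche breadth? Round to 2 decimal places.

Σpᵢ² = 0.37² + 0.20² + 0.09² + 0.34² = 0.1369 + 0.0400 + 0.0081 + 0.1156 = 0.3006
B = 1 / 0.3006 = 3.3267

3.33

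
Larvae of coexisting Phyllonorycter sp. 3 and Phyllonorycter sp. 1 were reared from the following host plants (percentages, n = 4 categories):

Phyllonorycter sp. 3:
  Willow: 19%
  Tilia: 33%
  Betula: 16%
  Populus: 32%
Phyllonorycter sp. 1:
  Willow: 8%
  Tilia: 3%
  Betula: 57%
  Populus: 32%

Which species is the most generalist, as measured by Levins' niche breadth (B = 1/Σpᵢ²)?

Phyllonorycter sp. 3

Convert percentages to proportions (divide by 100).
Σp_3ᵢ² = 0.19² + 0.33² + 0.16² + 0.32² = 0.0361 + 0.1089 + 0.0256 + 0.1024 = 0.2730
B_3 = 1 / 0.2730 = 3.6630
Σp_1ᵢ² = 0.08² + 0.03² + 0.57² + 0.32² = 0.0064 + 0.0009 + 0.3249 + 0.1024 = 0.4346
B_1 = 1 / 0.4346 = 2.3010
Highest B → broadest niche (most generalist): Phyllonorycter sp. 3 (B = 3.66).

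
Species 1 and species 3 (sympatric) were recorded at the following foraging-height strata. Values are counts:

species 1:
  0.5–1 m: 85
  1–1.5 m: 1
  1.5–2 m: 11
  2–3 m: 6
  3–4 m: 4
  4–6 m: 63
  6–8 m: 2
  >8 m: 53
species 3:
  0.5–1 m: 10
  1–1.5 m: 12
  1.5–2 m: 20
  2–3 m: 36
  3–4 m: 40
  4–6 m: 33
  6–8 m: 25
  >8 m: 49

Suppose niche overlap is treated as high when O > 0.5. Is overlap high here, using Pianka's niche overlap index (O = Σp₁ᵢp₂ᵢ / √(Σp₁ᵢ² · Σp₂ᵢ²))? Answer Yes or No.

Proportions for species 1 (n=225): 85/225=0.3778, 1/225=0.0044, 11/225=0.0489, 6/225=0.0267, 4/225=0.0178, 63/225=0.2800, 2/225=0.0089, 53/225=0.2356
Proportions for species 3 (n=225): 10/225=0.0444, 12/225=0.0533, 20/225=0.0889, 36/225=0.1600, 40/225=0.1778, 33/225=0.1467, 25/225=0.1111, 49/225=0.2178
Σ p₁ᵢp₂ᵢ = 0.016774 + 0.000235 + 0.004347 + 0.004272 + 0.003165 + 0.041076 + 0.000989 + 0.051314 = 0.122172
Σp_1ᵢ² = 0.3778² + 0.0044² + 0.0489² + 0.0267² + 0.0178² + 0.2800² + 0.0089² + 0.2356² = 0.142733 + 0.000019 + 0.002391 + 0.000713 + 0.000317 + 0.078400 + 0.000079 + 0.055507 = 0.280159
Σp_2ᵢ² = 0.0444² + 0.0533² + 0.0889² + 0.1600² + 0.1778² + 0.1467² + 0.1111² + 0.2178² = 0.001971 + 0.002841 + 0.007903 + 0.025600 + 0.031613 + 0.021521 + 0.012343 + 0.047437 = 0.151229
O = 0.122172 / √(0.280159 × 0.151229) = 0.122172 / 0.2058353 = 0.5935
O = 0.5935 > 0.5 → Yes.

Yes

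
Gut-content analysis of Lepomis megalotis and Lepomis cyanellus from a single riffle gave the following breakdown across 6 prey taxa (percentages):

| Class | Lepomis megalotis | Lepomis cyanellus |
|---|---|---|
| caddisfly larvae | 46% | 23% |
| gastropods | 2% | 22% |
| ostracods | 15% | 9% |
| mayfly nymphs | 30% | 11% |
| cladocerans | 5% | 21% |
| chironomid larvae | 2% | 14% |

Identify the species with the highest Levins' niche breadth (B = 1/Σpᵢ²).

Convert percentages to proportions (divide by 100).
Σp_megaᵢ² = 0.46² + 0.02² + 0.15² + 0.30² + 0.05² + 0.02² = 0.2116 + 0.0004 + 0.0225 + 0.0900 + 0.0025 + 0.0004 = 0.3274
B_mega = 1 / 0.3274 = 3.0544
Σp_cyanᵢ² = 0.23² + 0.22² + 0.09² + 0.11² + 0.21² + 0.14² = 0.0529 + 0.0484 + 0.0081 + 0.0121 + 0.0441 + 0.0196 = 0.1852
B_cyan = 1 / 0.1852 = 5.3996
Highest B → broadest niche (most generalist): Lepomis cyanellus (B = 5.40).

Lepomis cyanellus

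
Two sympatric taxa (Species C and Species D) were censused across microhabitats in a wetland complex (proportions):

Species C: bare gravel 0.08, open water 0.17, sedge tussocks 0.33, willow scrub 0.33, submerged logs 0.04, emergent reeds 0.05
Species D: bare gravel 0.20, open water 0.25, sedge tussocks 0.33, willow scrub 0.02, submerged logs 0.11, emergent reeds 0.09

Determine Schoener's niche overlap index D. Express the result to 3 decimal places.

0.690

Σ|p₁ᵢ − p₂ᵢ| = 0.12 + 0.08 + 0.00 + 0.31 + 0.07 + 0.04 = 0.62
D = 1 − ½ × 0.62 = 1 − 0.310 = 0.69000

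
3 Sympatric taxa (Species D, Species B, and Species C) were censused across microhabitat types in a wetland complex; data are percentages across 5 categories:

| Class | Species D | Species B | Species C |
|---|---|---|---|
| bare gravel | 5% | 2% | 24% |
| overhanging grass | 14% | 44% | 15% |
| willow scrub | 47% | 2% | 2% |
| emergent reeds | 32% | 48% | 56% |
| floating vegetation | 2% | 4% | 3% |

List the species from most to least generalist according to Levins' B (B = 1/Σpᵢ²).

Species D > Species C > Species B

Convert percentages to proportions (divide by 100).
Σp_Dᵢ² = 0.05² + 0.14² + 0.47² + 0.32² + 0.02² = 0.0025 + 0.0196 + 0.2209 + 0.1024 + 0.0004 = 0.3458
B_D = 1 / 0.3458 = 2.8918
Σp_Bᵢ² = 0.02² + 0.44² + 0.02² + 0.48² + 0.04² = 0.0004 + 0.1936 + 0.0004 + 0.2304 + 0.0016 = 0.4264
B_B = 1 / 0.4264 = 2.3452
Σp_Cᵢ² = 0.24² + 0.15² + 0.02² + 0.56² + 0.03² = 0.0576 + 0.0225 + 0.0004 + 0.3136 + 0.0009 = 0.3950
B_C = 1 / 0.3950 = 2.5316
Ranking by B (broadest → narrowest): Species D (2.89) > Species C (2.53) > Species B (2.35)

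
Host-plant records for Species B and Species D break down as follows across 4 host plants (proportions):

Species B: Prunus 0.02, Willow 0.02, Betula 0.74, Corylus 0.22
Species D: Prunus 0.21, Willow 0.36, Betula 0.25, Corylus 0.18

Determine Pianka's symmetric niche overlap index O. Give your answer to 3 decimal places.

0.589

Σ p₁ᵢp₂ᵢ = 0.0042 + 0.0072 + 0.1850 + 0.0396 = 0.2360
Σp_1ᵢ² = 0.02² + 0.02² + 0.74² + 0.22² = 0.0004 + 0.0004 + 0.5476 + 0.0484 = 0.5968
Σp_2ᵢ² = 0.21² + 0.36² + 0.25² + 0.18² = 0.0441 + 0.1296 + 0.0625 + 0.0324 = 0.2686
O = 0.2360 / √(0.5968 × 0.2686) = 0.2360 / 0.400375 = 0.58945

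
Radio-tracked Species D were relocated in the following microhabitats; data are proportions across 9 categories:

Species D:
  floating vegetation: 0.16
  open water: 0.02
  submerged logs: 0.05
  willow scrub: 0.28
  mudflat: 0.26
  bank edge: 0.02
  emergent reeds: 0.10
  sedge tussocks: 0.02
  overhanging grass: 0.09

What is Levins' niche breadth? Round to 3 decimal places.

5.171

Σpᵢ² = 0.16² + 0.02² + 0.05² + 0.28² + 0.26² + 0.02² + 0.10² + 0.02² + 0.09² = 0.0256 + 0.0004 + 0.0025 + 0.0784 + 0.0676 + 0.0004 + 0.0100 + 0.0004 + 0.0081 = 0.1934
B = 1 / 0.1934 = 5.17063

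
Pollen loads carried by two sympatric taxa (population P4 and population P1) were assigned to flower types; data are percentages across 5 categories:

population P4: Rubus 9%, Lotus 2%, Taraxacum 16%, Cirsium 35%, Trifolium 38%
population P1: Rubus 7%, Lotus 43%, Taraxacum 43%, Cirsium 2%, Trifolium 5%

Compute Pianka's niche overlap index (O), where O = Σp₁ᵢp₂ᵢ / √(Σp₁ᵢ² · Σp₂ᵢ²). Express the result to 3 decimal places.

0.325

Convert percentages to proportions (divide by 100).
Σ p₁ᵢp₂ᵢ = 0.0063 + 0.0086 + 0.0688 + 0.0070 + 0.0190 = 0.1097
Σp_1ᵢ² = 0.09² + 0.02² + 0.16² + 0.35² + 0.38² = 0.0081 + 0.0004 + 0.0256 + 0.1225 + 0.1444 = 0.3010
Σp_2ᵢ² = 0.07² + 0.43² + 0.43² + 0.02² + 0.05² = 0.0049 + 0.1849 + 0.1849 + 0.0004 + 0.0025 = 0.3776
O = 0.1097 / √(0.3010 × 0.3776) = 0.1097 / 0.337131 = 0.32539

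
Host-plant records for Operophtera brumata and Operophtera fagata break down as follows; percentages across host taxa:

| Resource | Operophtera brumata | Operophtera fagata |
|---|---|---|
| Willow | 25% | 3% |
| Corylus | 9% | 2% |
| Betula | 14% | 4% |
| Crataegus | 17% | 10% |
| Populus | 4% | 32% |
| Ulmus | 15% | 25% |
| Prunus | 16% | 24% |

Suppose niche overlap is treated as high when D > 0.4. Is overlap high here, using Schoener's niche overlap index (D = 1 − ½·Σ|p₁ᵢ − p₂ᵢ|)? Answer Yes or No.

Convert percentages to proportions (divide by 100).
Σ|p₁ᵢ − p₂ᵢ| = 0.22 + 0.07 + 0.10 + 0.07 + 0.28 + 0.10 + 0.08 = 0.92
D = 1 − ½ × 0.92 = 1 − 0.460 = 0.5400
D = 0.5400 > 0.4 → Yes.

Yes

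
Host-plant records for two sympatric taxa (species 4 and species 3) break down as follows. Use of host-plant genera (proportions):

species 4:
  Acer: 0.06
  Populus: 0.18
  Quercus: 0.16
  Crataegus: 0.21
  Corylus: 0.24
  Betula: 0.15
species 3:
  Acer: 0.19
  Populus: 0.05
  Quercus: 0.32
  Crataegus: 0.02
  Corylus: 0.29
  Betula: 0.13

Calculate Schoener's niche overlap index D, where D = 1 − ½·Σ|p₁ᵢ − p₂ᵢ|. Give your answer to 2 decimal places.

0.66

Σ|p₁ᵢ − p₂ᵢ| = 0.13 + 0.13 + 0.16 + 0.19 + 0.05 + 0.02 = 0.68
D = 1 − ½ × 0.68 = 1 − 0.340 = 0.6600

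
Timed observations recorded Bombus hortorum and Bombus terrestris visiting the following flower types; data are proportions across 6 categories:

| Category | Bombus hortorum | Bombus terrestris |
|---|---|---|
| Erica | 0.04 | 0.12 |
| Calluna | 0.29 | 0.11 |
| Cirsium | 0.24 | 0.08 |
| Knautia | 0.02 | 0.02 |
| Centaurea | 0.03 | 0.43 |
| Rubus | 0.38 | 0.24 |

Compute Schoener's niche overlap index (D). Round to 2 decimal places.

0.52

Σ|p₁ᵢ − p₂ᵢ| = 0.08 + 0.18 + 0.16 + 0.00 + 0.40 + 0.14 = 0.96
D = 1 − ½ × 0.96 = 1 − 0.480 = 0.5200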